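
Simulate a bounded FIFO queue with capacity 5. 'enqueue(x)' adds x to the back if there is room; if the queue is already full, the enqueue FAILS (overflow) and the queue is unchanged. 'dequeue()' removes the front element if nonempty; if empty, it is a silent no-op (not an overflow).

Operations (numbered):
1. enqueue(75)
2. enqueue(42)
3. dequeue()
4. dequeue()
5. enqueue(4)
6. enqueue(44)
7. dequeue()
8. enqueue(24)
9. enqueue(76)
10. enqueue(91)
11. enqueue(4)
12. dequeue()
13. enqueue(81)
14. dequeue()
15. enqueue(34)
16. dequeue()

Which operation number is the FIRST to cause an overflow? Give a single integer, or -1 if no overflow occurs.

1. enqueue(75): size=1
2. enqueue(42): size=2
3. dequeue(): size=1
4. dequeue(): size=0
5. enqueue(4): size=1
6. enqueue(44): size=2
7. dequeue(): size=1
8. enqueue(24): size=2
9. enqueue(76): size=3
10. enqueue(91): size=4
11. enqueue(4): size=5
12. dequeue(): size=4
13. enqueue(81): size=5
14. dequeue(): size=4
15. enqueue(34): size=5
16. dequeue(): size=4

Answer: -1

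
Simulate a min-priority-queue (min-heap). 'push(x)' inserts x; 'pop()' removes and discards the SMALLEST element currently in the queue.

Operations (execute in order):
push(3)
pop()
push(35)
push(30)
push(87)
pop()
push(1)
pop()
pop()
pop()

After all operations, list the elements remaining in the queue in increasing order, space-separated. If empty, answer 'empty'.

Answer: empty

Derivation:
push(3): heap contents = [3]
pop() → 3: heap contents = []
push(35): heap contents = [35]
push(30): heap contents = [30, 35]
push(87): heap contents = [30, 35, 87]
pop() → 30: heap contents = [35, 87]
push(1): heap contents = [1, 35, 87]
pop() → 1: heap contents = [35, 87]
pop() → 35: heap contents = [87]
pop() → 87: heap contents = []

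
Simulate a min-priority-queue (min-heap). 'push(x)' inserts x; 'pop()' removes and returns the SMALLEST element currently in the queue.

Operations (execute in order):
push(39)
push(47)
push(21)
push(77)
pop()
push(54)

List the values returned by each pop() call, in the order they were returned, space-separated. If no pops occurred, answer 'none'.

Answer: 21

Derivation:
push(39): heap contents = [39]
push(47): heap contents = [39, 47]
push(21): heap contents = [21, 39, 47]
push(77): heap contents = [21, 39, 47, 77]
pop() → 21: heap contents = [39, 47, 77]
push(54): heap contents = [39, 47, 54, 77]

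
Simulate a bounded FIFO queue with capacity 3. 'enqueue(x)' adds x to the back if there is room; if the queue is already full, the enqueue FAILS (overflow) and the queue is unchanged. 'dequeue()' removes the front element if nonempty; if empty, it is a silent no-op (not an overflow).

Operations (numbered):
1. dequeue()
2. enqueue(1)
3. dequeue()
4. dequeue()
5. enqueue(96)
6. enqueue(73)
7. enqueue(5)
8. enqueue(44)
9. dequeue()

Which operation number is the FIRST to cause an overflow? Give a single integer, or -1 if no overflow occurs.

1. dequeue(): empty, no-op, size=0
2. enqueue(1): size=1
3. dequeue(): size=0
4. dequeue(): empty, no-op, size=0
5. enqueue(96): size=1
6. enqueue(73): size=2
7. enqueue(5): size=3
8. enqueue(44): size=3=cap → OVERFLOW (fail)
9. dequeue(): size=2

Answer: 8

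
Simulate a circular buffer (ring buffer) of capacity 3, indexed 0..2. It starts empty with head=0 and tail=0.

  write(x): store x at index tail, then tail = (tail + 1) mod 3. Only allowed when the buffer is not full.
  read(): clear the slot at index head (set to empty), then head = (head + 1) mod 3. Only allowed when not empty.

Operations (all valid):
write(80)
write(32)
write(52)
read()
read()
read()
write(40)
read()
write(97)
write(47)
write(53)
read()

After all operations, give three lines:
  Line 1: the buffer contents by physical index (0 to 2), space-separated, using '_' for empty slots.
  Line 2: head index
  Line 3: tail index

write(80): buf=[80 _ _], head=0, tail=1, size=1
write(32): buf=[80 32 _], head=0, tail=2, size=2
write(52): buf=[80 32 52], head=0, tail=0, size=3
read(): buf=[_ 32 52], head=1, tail=0, size=2
read(): buf=[_ _ 52], head=2, tail=0, size=1
read(): buf=[_ _ _], head=0, tail=0, size=0
write(40): buf=[40 _ _], head=0, tail=1, size=1
read(): buf=[_ _ _], head=1, tail=1, size=0
write(97): buf=[_ 97 _], head=1, tail=2, size=1
write(47): buf=[_ 97 47], head=1, tail=0, size=2
write(53): buf=[53 97 47], head=1, tail=1, size=3
read(): buf=[53 _ 47], head=2, tail=1, size=2

Answer: 53 _ 47
2
1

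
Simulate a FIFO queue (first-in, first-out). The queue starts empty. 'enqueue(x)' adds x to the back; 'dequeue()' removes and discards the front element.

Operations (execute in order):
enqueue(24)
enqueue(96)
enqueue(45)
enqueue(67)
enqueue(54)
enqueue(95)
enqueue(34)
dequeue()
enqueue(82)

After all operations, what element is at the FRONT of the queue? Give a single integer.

enqueue(24): queue = [24]
enqueue(96): queue = [24, 96]
enqueue(45): queue = [24, 96, 45]
enqueue(67): queue = [24, 96, 45, 67]
enqueue(54): queue = [24, 96, 45, 67, 54]
enqueue(95): queue = [24, 96, 45, 67, 54, 95]
enqueue(34): queue = [24, 96, 45, 67, 54, 95, 34]
dequeue(): queue = [96, 45, 67, 54, 95, 34]
enqueue(82): queue = [96, 45, 67, 54, 95, 34, 82]

Answer: 96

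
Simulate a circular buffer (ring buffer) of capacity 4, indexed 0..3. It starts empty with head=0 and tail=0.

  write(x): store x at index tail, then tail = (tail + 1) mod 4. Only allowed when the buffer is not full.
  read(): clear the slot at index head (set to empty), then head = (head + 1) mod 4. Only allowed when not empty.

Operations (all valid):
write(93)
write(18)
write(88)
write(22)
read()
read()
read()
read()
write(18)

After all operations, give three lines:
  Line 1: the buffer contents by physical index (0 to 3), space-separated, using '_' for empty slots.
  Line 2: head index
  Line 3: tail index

Answer: 18 _ _ _
0
1

Derivation:
write(93): buf=[93 _ _ _], head=0, tail=1, size=1
write(18): buf=[93 18 _ _], head=0, tail=2, size=2
write(88): buf=[93 18 88 _], head=0, tail=3, size=3
write(22): buf=[93 18 88 22], head=0, tail=0, size=4
read(): buf=[_ 18 88 22], head=1, tail=0, size=3
read(): buf=[_ _ 88 22], head=2, tail=0, size=2
read(): buf=[_ _ _ 22], head=3, tail=0, size=1
read(): buf=[_ _ _ _], head=0, tail=0, size=0
write(18): buf=[18 _ _ _], head=0, tail=1, size=1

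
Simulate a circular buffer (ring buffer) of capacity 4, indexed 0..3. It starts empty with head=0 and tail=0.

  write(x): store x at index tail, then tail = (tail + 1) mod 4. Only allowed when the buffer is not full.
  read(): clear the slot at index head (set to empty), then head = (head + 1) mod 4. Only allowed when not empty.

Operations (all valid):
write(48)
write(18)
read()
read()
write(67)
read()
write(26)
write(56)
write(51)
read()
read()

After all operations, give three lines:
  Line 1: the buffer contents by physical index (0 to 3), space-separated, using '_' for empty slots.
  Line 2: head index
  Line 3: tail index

Answer: _ 51 _ _
1
2

Derivation:
write(48): buf=[48 _ _ _], head=0, tail=1, size=1
write(18): buf=[48 18 _ _], head=0, tail=2, size=2
read(): buf=[_ 18 _ _], head=1, tail=2, size=1
read(): buf=[_ _ _ _], head=2, tail=2, size=0
write(67): buf=[_ _ 67 _], head=2, tail=3, size=1
read(): buf=[_ _ _ _], head=3, tail=3, size=0
write(26): buf=[_ _ _ 26], head=3, tail=0, size=1
write(56): buf=[56 _ _ 26], head=3, tail=1, size=2
write(51): buf=[56 51 _ 26], head=3, tail=2, size=3
read(): buf=[56 51 _ _], head=0, tail=2, size=2
read(): buf=[_ 51 _ _], head=1, tail=2, size=1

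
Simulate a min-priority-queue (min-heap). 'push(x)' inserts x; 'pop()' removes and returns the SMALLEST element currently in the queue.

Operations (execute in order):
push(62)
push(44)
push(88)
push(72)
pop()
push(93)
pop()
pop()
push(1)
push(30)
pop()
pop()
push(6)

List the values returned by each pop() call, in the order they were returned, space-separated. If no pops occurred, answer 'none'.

push(62): heap contents = [62]
push(44): heap contents = [44, 62]
push(88): heap contents = [44, 62, 88]
push(72): heap contents = [44, 62, 72, 88]
pop() → 44: heap contents = [62, 72, 88]
push(93): heap contents = [62, 72, 88, 93]
pop() → 62: heap contents = [72, 88, 93]
pop() → 72: heap contents = [88, 93]
push(1): heap contents = [1, 88, 93]
push(30): heap contents = [1, 30, 88, 93]
pop() → 1: heap contents = [30, 88, 93]
pop() → 30: heap contents = [88, 93]
push(6): heap contents = [6, 88, 93]

Answer: 44 62 72 1 30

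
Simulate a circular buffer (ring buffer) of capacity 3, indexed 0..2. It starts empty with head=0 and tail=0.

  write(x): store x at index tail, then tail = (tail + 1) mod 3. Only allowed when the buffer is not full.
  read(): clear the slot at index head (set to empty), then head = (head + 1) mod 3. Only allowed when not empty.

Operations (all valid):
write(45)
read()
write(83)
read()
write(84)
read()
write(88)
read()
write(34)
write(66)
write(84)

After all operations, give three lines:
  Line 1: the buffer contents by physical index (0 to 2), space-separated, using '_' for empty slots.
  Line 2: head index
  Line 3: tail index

Answer: 84 34 66
1
1

Derivation:
write(45): buf=[45 _ _], head=0, tail=1, size=1
read(): buf=[_ _ _], head=1, tail=1, size=0
write(83): buf=[_ 83 _], head=1, tail=2, size=1
read(): buf=[_ _ _], head=2, tail=2, size=0
write(84): buf=[_ _ 84], head=2, tail=0, size=1
read(): buf=[_ _ _], head=0, tail=0, size=0
write(88): buf=[88 _ _], head=0, tail=1, size=1
read(): buf=[_ _ _], head=1, tail=1, size=0
write(34): buf=[_ 34 _], head=1, tail=2, size=1
write(66): buf=[_ 34 66], head=1, tail=0, size=2
write(84): buf=[84 34 66], head=1, tail=1, size=3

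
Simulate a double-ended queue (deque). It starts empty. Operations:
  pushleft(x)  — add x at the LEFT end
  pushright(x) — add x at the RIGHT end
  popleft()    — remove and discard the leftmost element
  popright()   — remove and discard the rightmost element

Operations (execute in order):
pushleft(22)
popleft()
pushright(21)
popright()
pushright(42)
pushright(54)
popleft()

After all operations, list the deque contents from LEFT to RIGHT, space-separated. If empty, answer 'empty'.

pushleft(22): [22]
popleft(): []
pushright(21): [21]
popright(): []
pushright(42): [42]
pushright(54): [42, 54]
popleft(): [54]

Answer: 54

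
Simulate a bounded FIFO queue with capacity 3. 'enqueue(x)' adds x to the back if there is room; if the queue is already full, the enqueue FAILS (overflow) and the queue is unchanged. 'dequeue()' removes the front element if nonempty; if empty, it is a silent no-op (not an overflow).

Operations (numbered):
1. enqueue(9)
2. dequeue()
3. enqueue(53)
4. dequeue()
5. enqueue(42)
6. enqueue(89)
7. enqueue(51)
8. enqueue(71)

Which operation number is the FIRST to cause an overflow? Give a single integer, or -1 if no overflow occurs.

Answer: 8

Derivation:
1. enqueue(9): size=1
2. dequeue(): size=0
3. enqueue(53): size=1
4. dequeue(): size=0
5. enqueue(42): size=1
6. enqueue(89): size=2
7. enqueue(51): size=3
8. enqueue(71): size=3=cap → OVERFLOW (fail)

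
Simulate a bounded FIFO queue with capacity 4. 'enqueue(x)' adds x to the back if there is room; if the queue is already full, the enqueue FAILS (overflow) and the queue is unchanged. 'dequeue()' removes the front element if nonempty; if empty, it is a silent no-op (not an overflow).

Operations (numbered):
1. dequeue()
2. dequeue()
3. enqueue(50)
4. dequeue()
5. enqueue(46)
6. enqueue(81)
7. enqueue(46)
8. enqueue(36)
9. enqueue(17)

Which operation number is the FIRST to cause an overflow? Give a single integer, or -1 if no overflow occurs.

Answer: 9

Derivation:
1. dequeue(): empty, no-op, size=0
2. dequeue(): empty, no-op, size=0
3. enqueue(50): size=1
4. dequeue(): size=0
5. enqueue(46): size=1
6. enqueue(81): size=2
7. enqueue(46): size=3
8. enqueue(36): size=4
9. enqueue(17): size=4=cap → OVERFLOW (fail)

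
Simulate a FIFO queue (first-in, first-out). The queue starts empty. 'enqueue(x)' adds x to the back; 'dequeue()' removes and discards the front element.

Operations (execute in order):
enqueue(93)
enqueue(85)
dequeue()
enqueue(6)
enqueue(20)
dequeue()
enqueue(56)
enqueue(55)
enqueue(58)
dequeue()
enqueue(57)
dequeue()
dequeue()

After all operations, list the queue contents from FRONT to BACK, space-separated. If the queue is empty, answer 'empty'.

Answer: 55 58 57

Derivation:
enqueue(93): [93]
enqueue(85): [93, 85]
dequeue(): [85]
enqueue(6): [85, 6]
enqueue(20): [85, 6, 20]
dequeue(): [6, 20]
enqueue(56): [6, 20, 56]
enqueue(55): [6, 20, 56, 55]
enqueue(58): [6, 20, 56, 55, 58]
dequeue(): [20, 56, 55, 58]
enqueue(57): [20, 56, 55, 58, 57]
dequeue(): [56, 55, 58, 57]
dequeue(): [55, 58, 57]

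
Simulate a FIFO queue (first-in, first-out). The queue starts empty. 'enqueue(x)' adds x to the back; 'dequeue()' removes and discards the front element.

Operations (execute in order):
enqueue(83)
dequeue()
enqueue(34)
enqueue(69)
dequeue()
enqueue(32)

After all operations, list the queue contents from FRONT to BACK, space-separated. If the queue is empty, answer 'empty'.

enqueue(83): [83]
dequeue(): []
enqueue(34): [34]
enqueue(69): [34, 69]
dequeue(): [69]
enqueue(32): [69, 32]

Answer: 69 32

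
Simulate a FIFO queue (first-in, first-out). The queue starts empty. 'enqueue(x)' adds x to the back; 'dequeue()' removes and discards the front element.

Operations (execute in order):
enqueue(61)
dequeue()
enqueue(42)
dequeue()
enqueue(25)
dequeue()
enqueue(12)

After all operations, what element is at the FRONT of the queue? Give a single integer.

enqueue(61): queue = [61]
dequeue(): queue = []
enqueue(42): queue = [42]
dequeue(): queue = []
enqueue(25): queue = [25]
dequeue(): queue = []
enqueue(12): queue = [12]

Answer: 12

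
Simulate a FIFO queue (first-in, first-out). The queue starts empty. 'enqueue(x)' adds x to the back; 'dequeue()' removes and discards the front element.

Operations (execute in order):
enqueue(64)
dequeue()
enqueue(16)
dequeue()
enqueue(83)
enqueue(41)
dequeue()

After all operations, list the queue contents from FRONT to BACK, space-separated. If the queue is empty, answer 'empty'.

enqueue(64): [64]
dequeue(): []
enqueue(16): [16]
dequeue(): []
enqueue(83): [83]
enqueue(41): [83, 41]
dequeue(): [41]

Answer: 41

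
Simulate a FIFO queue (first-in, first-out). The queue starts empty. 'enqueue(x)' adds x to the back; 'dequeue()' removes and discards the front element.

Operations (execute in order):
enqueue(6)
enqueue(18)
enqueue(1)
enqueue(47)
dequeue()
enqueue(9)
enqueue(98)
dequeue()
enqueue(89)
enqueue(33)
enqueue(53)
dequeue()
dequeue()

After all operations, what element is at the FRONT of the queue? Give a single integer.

enqueue(6): queue = [6]
enqueue(18): queue = [6, 18]
enqueue(1): queue = [6, 18, 1]
enqueue(47): queue = [6, 18, 1, 47]
dequeue(): queue = [18, 1, 47]
enqueue(9): queue = [18, 1, 47, 9]
enqueue(98): queue = [18, 1, 47, 9, 98]
dequeue(): queue = [1, 47, 9, 98]
enqueue(89): queue = [1, 47, 9, 98, 89]
enqueue(33): queue = [1, 47, 9, 98, 89, 33]
enqueue(53): queue = [1, 47, 9, 98, 89, 33, 53]
dequeue(): queue = [47, 9, 98, 89, 33, 53]
dequeue(): queue = [9, 98, 89, 33, 53]

Answer: 9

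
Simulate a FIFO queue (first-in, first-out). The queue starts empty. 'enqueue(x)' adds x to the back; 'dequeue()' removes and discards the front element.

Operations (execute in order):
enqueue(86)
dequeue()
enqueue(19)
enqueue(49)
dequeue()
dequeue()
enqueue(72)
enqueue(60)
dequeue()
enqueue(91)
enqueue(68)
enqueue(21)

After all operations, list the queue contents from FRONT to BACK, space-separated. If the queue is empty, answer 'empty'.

enqueue(86): [86]
dequeue(): []
enqueue(19): [19]
enqueue(49): [19, 49]
dequeue(): [49]
dequeue(): []
enqueue(72): [72]
enqueue(60): [72, 60]
dequeue(): [60]
enqueue(91): [60, 91]
enqueue(68): [60, 91, 68]
enqueue(21): [60, 91, 68, 21]

Answer: 60 91 68 21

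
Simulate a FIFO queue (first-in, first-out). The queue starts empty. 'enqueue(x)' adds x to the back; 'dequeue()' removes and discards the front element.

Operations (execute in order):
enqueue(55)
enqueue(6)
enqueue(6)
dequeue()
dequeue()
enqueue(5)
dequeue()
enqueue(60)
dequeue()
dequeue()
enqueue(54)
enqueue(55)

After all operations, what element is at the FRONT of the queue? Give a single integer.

Answer: 54

Derivation:
enqueue(55): queue = [55]
enqueue(6): queue = [55, 6]
enqueue(6): queue = [55, 6, 6]
dequeue(): queue = [6, 6]
dequeue(): queue = [6]
enqueue(5): queue = [6, 5]
dequeue(): queue = [5]
enqueue(60): queue = [5, 60]
dequeue(): queue = [60]
dequeue(): queue = []
enqueue(54): queue = [54]
enqueue(55): queue = [54, 55]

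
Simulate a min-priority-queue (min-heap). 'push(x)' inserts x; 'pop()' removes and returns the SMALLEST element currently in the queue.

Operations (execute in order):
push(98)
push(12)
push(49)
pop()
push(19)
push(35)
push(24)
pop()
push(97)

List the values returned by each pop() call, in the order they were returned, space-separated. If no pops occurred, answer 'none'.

push(98): heap contents = [98]
push(12): heap contents = [12, 98]
push(49): heap contents = [12, 49, 98]
pop() → 12: heap contents = [49, 98]
push(19): heap contents = [19, 49, 98]
push(35): heap contents = [19, 35, 49, 98]
push(24): heap contents = [19, 24, 35, 49, 98]
pop() → 19: heap contents = [24, 35, 49, 98]
push(97): heap contents = [24, 35, 49, 97, 98]

Answer: 12 19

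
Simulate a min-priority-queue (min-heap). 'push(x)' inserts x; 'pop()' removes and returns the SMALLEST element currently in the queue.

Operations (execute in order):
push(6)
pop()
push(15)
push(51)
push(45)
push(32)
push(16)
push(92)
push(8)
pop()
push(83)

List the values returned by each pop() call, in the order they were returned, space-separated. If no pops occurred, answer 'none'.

push(6): heap contents = [6]
pop() → 6: heap contents = []
push(15): heap contents = [15]
push(51): heap contents = [15, 51]
push(45): heap contents = [15, 45, 51]
push(32): heap contents = [15, 32, 45, 51]
push(16): heap contents = [15, 16, 32, 45, 51]
push(92): heap contents = [15, 16, 32, 45, 51, 92]
push(8): heap contents = [8, 15, 16, 32, 45, 51, 92]
pop() → 8: heap contents = [15, 16, 32, 45, 51, 92]
push(83): heap contents = [15, 16, 32, 45, 51, 83, 92]

Answer: 6 8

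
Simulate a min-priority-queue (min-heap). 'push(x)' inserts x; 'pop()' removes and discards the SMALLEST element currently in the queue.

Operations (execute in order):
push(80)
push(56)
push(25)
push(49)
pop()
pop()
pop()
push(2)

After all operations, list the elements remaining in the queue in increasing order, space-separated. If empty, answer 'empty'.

push(80): heap contents = [80]
push(56): heap contents = [56, 80]
push(25): heap contents = [25, 56, 80]
push(49): heap contents = [25, 49, 56, 80]
pop() → 25: heap contents = [49, 56, 80]
pop() → 49: heap contents = [56, 80]
pop() → 56: heap contents = [80]
push(2): heap contents = [2, 80]

Answer: 2 80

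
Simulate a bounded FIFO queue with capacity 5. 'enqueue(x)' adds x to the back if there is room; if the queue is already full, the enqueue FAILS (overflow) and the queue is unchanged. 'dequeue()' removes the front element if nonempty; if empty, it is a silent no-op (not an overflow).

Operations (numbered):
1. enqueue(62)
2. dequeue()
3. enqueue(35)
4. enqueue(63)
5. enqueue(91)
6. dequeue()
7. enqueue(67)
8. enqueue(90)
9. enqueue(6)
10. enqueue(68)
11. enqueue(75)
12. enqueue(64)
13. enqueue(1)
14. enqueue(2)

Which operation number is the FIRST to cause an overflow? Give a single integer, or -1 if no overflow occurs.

1. enqueue(62): size=1
2. dequeue(): size=0
3. enqueue(35): size=1
4. enqueue(63): size=2
5. enqueue(91): size=3
6. dequeue(): size=2
7. enqueue(67): size=3
8. enqueue(90): size=4
9. enqueue(6): size=5
10. enqueue(68): size=5=cap → OVERFLOW (fail)
11. enqueue(75): size=5=cap → OVERFLOW (fail)
12. enqueue(64): size=5=cap → OVERFLOW (fail)
13. enqueue(1): size=5=cap → OVERFLOW (fail)
14. enqueue(2): size=5=cap → OVERFLOW (fail)

Answer: 10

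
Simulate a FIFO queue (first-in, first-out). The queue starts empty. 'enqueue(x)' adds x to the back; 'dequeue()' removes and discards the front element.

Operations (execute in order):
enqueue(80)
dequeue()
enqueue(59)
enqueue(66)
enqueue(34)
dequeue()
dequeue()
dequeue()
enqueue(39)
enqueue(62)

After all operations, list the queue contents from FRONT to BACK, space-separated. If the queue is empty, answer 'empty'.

enqueue(80): [80]
dequeue(): []
enqueue(59): [59]
enqueue(66): [59, 66]
enqueue(34): [59, 66, 34]
dequeue(): [66, 34]
dequeue(): [34]
dequeue(): []
enqueue(39): [39]
enqueue(62): [39, 62]

Answer: 39 62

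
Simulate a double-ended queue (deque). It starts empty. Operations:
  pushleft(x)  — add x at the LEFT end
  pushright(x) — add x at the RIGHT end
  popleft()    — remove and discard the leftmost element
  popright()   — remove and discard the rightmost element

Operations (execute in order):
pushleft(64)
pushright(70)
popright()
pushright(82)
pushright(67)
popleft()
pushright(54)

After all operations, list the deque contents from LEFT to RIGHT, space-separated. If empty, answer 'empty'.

Answer: 82 67 54

Derivation:
pushleft(64): [64]
pushright(70): [64, 70]
popright(): [64]
pushright(82): [64, 82]
pushright(67): [64, 82, 67]
popleft(): [82, 67]
pushright(54): [82, 67, 54]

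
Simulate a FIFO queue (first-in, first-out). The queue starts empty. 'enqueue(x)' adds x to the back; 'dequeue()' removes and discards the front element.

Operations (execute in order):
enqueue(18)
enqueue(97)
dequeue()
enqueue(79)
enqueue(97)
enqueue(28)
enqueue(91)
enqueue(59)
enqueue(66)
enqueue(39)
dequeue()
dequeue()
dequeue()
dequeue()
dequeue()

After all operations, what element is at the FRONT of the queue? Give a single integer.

Answer: 59

Derivation:
enqueue(18): queue = [18]
enqueue(97): queue = [18, 97]
dequeue(): queue = [97]
enqueue(79): queue = [97, 79]
enqueue(97): queue = [97, 79, 97]
enqueue(28): queue = [97, 79, 97, 28]
enqueue(91): queue = [97, 79, 97, 28, 91]
enqueue(59): queue = [97, 79, 97, 28, 91, 59]
enqueue(66): queue = [97, 79, 97, 28, 91, 59, 66]
enqueue(39): queue = [97, 79, 97, 28, 91, 59, 66, 39]
dequeue(): queue = [79, 97, 28, 91, 59, 66, 39]
dequeue(): queue = [97, 28, 91, 59, 66, 39]
dequeue(): queue = [28, 91, 59, 66, 39]
dequeue(): queue = [91, 59, 66, 39]
dequeue(): queue = [59, 66, 39]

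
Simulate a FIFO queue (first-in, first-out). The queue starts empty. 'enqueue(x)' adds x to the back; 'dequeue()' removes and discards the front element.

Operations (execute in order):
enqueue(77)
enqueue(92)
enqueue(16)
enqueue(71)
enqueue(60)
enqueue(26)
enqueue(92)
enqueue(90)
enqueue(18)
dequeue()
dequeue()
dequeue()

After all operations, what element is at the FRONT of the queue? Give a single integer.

enqueue(77): queue = [77]
enqueue(92): queue = [77, 92]
enqueue(16): queue = [77, 92, 16]
enqueue(71): queue = [77, 92, 16, 71]
enqueue(60): queue = [77, 92, 16, 71, 60]
enqueue(26): queue = [77, 92, 16, 71, 60, 26]
enqueue(92): queue = [77, 92, 16, 71, 60, 26, 92]
enqueue(90): queue = [77, 92, 16, 71, 60, 26, 92, 90]
enqueue(18): queue = [77, 92, 16, 71, 60, 26, 92, 90, 18]
dequeue(): queue = [92, 16, 71, 60, 26, 92, 90, 18]
dequeue(): queue = [16, 71, 60, 26, 92, 90, 18]
dequeue(): queue = [71, 60, 26, 92, 90, 18]

Answer: 71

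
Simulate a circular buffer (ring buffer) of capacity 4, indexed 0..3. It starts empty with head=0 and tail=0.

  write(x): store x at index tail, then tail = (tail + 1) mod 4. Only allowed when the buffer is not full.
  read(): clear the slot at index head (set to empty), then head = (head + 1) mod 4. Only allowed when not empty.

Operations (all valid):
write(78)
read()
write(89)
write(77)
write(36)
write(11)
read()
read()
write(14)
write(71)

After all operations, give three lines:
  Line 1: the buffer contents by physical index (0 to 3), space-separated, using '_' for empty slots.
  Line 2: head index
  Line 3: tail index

Answer: 11 14 71 36
3
3

Derivation:
write(78): buf=[78 _ _ _], head=0, tail=1, size=1
read(): buf=[_ _ _ _], head=1, tail=1, size=0
write(89): buf=[_ 89 _ _], head=1, tail=2, size=1
write(77): buf=[_ 89 77 _], head=1, tail=3, size=2
write(36): buf=[_ 89 77 36], head=1, tail=0, size=3
write(11): buf=[11 89 77 36], head=1, tail=1, size=4
read(): buf=[11 _ 77 36], head=2, tail=1, size=3
read(): buf=[11 _ _ 36], head=3, tail=1, size=2
write(14): buf=[11 14 _ 36], head=3, tail=2, size=3
write(71): buf=[11 14 71 36], head=3, tail=3, size=4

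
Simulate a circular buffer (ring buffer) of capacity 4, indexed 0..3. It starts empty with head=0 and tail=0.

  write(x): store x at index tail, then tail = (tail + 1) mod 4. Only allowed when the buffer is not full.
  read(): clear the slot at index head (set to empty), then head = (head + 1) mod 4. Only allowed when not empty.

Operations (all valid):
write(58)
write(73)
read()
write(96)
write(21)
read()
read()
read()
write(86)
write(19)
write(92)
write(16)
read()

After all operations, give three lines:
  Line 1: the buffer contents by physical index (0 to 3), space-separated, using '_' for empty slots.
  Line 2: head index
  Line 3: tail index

write(58): buf=[58 _ _ _], head=0, tail=1, size=1
write(73): buf=[58 73 _ _], head=0, tail=2, size=2
read(): buf=[_ 73 _ _], head=1, tail=2, size=1
write(96): buf=[_ 73 96 _], head=1, tail=3, size=2
write(21): buf=[_ 73 96 21], head=1, tail=0, size=3
read(): buf=[_ _ 96 21], head=2, tail=0, size=2
read(): buf=[_ _ _ 21], head=3, tail=0, size=1
read(): buf=[_ _ _ _], head=0, tail=0, size=0
write(86): buf=[86 _ _ _], head=0, tail=1, size=1
write(19): buf=[86 19 _ _], head=0, tail=2, size=2
write(92): buf=[86 19 92 _], head=0, tail=3, size=3
write(16): buf=[86 19 92 16], head=0, tail=0, size=4
read(): buf=[_ 19 92 16], head=1, tail=0, size=3

Answer: _ 19 92 16
1
0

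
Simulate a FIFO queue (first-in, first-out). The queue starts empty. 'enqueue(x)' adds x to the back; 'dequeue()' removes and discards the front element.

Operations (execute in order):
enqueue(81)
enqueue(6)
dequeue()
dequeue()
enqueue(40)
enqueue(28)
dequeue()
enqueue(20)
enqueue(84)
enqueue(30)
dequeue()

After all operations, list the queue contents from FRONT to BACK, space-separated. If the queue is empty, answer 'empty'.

Answer: 20 84 30

Derivation:
enqueue(81): [81]
enqueue(6): [81, 6]
dequeue(): [6]
dequeue(): []
enqueue(40): [40]
enqueue(28): [40, 28]
dequeue(): [28]
enqueue(20): [28, 20]
enqueue(84): [28, 20, 84]
enqueue(30): [28, 20, 84, 30]
dequeue(): [20, 84, 30]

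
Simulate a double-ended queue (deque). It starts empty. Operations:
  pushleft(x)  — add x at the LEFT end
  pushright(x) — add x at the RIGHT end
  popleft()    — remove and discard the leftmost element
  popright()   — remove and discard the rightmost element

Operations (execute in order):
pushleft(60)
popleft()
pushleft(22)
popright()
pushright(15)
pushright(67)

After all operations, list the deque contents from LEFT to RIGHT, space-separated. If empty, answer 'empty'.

Answer: 15 67

Derivation:
pushleft(60): [60]
popleft(): []
pushleft(22): [22]
popright(): []
pushright(15): [15]
pushright(67): [15, 67]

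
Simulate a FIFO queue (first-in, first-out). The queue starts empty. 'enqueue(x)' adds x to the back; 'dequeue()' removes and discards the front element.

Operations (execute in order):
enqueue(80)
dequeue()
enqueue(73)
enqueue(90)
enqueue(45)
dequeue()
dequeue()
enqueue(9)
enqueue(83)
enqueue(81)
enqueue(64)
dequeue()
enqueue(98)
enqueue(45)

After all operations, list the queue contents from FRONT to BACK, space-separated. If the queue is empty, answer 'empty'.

enqueue(80): [80]
dequeue(): []
enqueue(73): [73]
enqueue(90): [73, 90]
enqueue(45): [73, 90, 45]
dequeue(): [90, 45]
dequeue(): [45]
enqueue(9): [45, 9]
enqueue(83): [45, 9, 83]
enqueue(81): [45, 9, 83, 81]
enqueue(64): [45, 9, 83, 81, 64]
dequeue(): [9, 83, 81, 64]
enqueue(98): [9, 83, 81, 64, 98]
enqueue(45): [9, 83, 81, 64, 98, 45]

Answer: 9 83 81 64 98 45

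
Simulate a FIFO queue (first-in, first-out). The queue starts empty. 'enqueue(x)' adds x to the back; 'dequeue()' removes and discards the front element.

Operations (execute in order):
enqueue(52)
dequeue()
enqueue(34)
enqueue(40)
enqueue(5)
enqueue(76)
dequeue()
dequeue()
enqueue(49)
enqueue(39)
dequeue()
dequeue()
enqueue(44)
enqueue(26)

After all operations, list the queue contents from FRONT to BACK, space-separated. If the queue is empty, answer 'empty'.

Answer: 49 39 44 26

Derivation:
enqueue(52): [52]
dequeue(): []
enqueue(34): [34]
enqueue(40): [34, 40]
enqueue(5): [34, 40, 5]
enqueue(76): [34, 40, 5, 76]
dequeue(): [40, 5, 76]
dequeue(): [5, 76]
enqueue(49): [5, 76, 49]
enqueue(39): [5, 76, 49, 39]
dequeue(): [76, 49, 39]
dequeue(): [49, 39]
enqueue(44): [49, 39, 44]
enqueue(26): [49, 39, 44, 26]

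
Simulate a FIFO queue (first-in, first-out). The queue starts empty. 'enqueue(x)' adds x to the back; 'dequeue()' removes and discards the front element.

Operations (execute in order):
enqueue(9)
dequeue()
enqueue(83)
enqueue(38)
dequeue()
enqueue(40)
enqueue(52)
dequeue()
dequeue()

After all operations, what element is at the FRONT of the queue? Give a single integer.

enqueue(9): queue = [9]
dequeue(): queue = []
enqueue(83): queue = [83]
enqueue(38): queue = [83, 38]
dequeue(): queue = [38]
enqueue(40): queue = [38, 40]
enqueue(52): queue = [38, 40, 52]
dequeue(): queue = [40, 52]
dequeue(): queue = [52]

Answer: 52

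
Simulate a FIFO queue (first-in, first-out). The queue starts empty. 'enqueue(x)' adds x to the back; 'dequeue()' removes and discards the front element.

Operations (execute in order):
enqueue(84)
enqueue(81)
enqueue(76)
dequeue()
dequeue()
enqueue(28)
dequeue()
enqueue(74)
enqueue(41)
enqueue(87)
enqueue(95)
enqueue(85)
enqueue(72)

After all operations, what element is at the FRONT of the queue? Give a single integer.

enqueue(84): queue = [84]
enqueue(81): queue = [84, 81]
enqueue(76): queue = [84, 81, 76]
dequeue(): queue = [81, 76]
dequeue(): queue = [76]
enqueue(28): queue = [76, 28]
dequeue(): queue = [28]
enqueue(74): queue = [28, 74]
enqueue(41): queue = [28, 74, 41]
enqueue(87): queue = [28, 74, 41, 87]
enqueue(95): queue = [28, 74, 41, 87, 95]
enqueue(85): queue = [28, 74, 41, 87, 95, 85]
enqueue(72): queue = [28, 74, 41, 87, 95, 85, 72]

Answer: 28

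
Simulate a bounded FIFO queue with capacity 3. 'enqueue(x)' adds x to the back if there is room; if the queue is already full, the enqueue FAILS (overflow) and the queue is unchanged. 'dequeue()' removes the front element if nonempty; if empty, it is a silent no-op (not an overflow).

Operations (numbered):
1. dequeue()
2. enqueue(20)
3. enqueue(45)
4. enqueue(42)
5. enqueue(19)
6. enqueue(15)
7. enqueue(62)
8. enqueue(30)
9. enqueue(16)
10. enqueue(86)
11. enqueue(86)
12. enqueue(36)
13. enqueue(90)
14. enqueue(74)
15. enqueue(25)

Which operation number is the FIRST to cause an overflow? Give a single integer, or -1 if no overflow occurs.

Answer: 5

Derivation:
1. dequeue(): empty, no-op, size=0
2. enqueue(20): size=1
3. enqueue(45): size=2
4. enqueue(42): size=3
5. enqueue(19): size=3=cap → OVERFLOW (fail)
6. enqueue(15): size=3=cap → OVERFLOW (fail)
7. enqueue(62): size=3=cap → OVERFLOW (fail)
8. enqueue(30): size=3=cap → OVERFLOW (fail)
9. enqueue(16): size=3=cap → OVERFLOW (fail)
10. enqueue(86): size=3=cap → OVERFLOW (fail)
11. enqueue(86): size=3=cap → OVERFLOW (fail)
12. enqueue(36): size=3=cap → OVERFLOW (fail)
13. enqueue(90): size=3=cap → OVERFLOW (fail)
14. enqueue(74): size=3=cap → OVERFLOW (fail)
15. enqueue(25): size=3=cap → OVERFLOW (fail)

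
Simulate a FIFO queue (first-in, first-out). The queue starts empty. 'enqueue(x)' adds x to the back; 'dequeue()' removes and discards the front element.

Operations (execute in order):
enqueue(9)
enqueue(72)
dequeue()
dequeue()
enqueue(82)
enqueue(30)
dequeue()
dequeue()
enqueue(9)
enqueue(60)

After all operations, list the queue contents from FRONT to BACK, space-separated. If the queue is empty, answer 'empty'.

Answer: 9 60

Derivation:
enqueue(9): [9]
enqueue(72): [9, 72]
dequeue(): [72]
dequeue(): []
enqueue(82): [82]
enqueue(30): [82, 30]
dequeue(): [30]
dequeue(): []
enqueue(9): [9]
enqueue(60): [9, 60]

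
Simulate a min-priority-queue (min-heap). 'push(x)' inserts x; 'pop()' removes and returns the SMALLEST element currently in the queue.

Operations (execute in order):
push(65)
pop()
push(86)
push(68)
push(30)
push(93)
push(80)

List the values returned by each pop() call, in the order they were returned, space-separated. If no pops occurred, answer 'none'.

Answer: 65

Derivation:
push(65): heap contents = [65]
pop() → 65: heap contents = []
push(86): heap contents = [86]
push(68): heap contents = [68, 86]
push(30): heap contents = [30, 68, 86]
push(93): heap contents = [30, 68, 86, 93]
push(80): heap contents = [30, 68, 80, 86, 93]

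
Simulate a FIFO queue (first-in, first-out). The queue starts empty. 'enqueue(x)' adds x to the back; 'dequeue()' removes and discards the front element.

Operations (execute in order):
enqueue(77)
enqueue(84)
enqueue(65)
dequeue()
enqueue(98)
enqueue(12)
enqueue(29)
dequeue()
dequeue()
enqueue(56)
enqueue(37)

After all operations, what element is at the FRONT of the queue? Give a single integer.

enqueue(77): queue = [77]
enqueue(84): queue = [77, 84]
enqueue(65): queue = [77, 84, 65]
dequeue(): queue = [84, 65]
enqueue(98): queue = [84, 65, 98]
enqueue(12): queue = [84, 65, 98, 12]
enqueue(29): queue = [84, 65, 98, 12, 29]
dequeue(): queue = [65, 98, 12, 29]
dequeue(): queue = [98, 12, 29]
enqueue(56): queue = [98, 12, 29, 56]
enqueue(37): queue = [98, 12, 29, 56, 37]

Answer: 98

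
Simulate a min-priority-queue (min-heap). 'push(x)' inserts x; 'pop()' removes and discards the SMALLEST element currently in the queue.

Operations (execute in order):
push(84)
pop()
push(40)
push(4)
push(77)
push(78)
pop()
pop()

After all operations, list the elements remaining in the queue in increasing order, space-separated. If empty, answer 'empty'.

Answer: 77 78

Derivation:
push(84): heap contents = [84]
pop() → 84: heap contents = []
push(40): heap contents = [40]
push(4): heap contents = [4, 40]
push(77): heap contents = [4, 40, 77]
push(78): heap contents = [4, 40, 77, 78]
pop() → 4: heap contents = [40, 77, 78]
pop() → 40: heap contents = [77, 78]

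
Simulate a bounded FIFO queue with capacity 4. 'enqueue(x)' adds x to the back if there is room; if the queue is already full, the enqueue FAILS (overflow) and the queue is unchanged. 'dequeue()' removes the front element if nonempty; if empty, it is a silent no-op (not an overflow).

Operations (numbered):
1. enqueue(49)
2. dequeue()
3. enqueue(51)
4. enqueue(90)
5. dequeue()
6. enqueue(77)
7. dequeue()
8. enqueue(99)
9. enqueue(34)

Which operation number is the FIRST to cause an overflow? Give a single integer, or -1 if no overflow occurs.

1. enqueue(49): size=1
2. dequeue(): size=0
3. enqueue(51): size=1
4. enqueue(90): size=2
5. dequeue(): size=1
6. enqueue(77): size=2
7. dequeue(): size=1
8. enqueue(99): size=2
9. enqueue(34): size=3

Answer: -1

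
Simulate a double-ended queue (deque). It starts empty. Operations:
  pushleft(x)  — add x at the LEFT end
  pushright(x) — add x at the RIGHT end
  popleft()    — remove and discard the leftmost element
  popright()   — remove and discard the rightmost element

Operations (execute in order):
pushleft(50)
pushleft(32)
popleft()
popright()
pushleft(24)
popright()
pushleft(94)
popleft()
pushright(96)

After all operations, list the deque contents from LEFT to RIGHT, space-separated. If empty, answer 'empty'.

Answer: 96

Derivation:
pushleft(50): [50]
pushleft(32): [32, 50]
popleft(): [50]
popright(): []
pushleft(24): [24]
popright(): []
pushleft(94): [94]
popleft(): []
pushright(96): [96]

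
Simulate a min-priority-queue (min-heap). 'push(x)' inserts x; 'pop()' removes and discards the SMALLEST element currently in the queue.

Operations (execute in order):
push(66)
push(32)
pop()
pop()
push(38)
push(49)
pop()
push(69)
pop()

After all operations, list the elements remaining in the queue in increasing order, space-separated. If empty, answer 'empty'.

push(66): heap contents = [66]
push(32): heap contents = [32, 66]
pop() → 32: heap contents = [66]
pop() → 66: heap contents = []
push(38): heap contents = [38]
push(49): heap contents = [38, 49]
pop() → 38: heap contents = [49]
push(69): heap contents = [49, 69]
pop() → 49: heap contents = [69]

Answer: 69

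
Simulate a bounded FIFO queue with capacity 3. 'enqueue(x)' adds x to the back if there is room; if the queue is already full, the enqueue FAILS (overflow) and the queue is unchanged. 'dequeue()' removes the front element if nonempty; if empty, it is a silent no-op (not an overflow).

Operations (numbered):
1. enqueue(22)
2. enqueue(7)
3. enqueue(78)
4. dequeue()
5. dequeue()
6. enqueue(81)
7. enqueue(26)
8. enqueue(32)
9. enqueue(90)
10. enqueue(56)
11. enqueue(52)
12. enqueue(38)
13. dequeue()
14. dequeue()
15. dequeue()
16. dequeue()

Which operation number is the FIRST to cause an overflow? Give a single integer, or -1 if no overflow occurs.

Answer: 8

Derivation:
1. enqueue(22): size=1
2. enqueue(7): size=2
3. enqueue(78): size=3
4. dequeue(): size=2
5. dequeue(): size=1
6. enqueue(81): size=2
7. enqueue(26): size=3
8. enqueue(32): size=3=cap → OVERFLOW (fail)
9. enqueue(90): size=3=cap → OVERFLOW (fail)
10. enqueue(56): size=3=cap → OVERFLOW (fail)
11. enqueue(52): size=3=cap → OVERFLOW (fail)
12. enqueue(38): size=3=cap → OVERFLOW (fail)
13. dequeue(): size=2
14. dequeue(): size=1
15. dequeue(): size=0
16. dequeue(): empty, no-op, size=0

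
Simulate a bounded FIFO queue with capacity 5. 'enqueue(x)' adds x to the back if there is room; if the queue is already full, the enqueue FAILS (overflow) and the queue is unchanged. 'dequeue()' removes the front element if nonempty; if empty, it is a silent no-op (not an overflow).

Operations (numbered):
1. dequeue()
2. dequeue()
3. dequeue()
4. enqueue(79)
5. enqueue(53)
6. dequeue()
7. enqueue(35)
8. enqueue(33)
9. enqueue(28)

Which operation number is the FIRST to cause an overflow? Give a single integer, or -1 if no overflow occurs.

1. dequeue(): empty, no-op, size=0
2. dequeue(): empty, no-op, size=0
3. dequeue(): empty, no-op, size=0
4. enqueue(79): size=1
5. enqueue(53): size=2
6. dequeue(): size=1
7. enqueue(35): size=2
8. enqueue(33): size=3
9. enqueue(28): size=4

Answer: -1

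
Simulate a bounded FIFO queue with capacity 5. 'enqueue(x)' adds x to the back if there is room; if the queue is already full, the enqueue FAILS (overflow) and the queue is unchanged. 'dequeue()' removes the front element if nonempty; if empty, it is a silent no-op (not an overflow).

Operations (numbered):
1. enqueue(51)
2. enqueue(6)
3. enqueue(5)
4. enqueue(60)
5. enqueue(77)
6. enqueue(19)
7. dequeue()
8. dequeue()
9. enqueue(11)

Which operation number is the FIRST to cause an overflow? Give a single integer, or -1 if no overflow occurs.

1. enqueue(51): size=1
2. enqueue(6): size=2
3. enqueue(5): size=3
4. enqueue(60): size=4
5. enqueue(77): size=5
6. enqueue(19): size=5=cap → OVERFLOW (fail)
7. dequeue(): size=4
8. dequeue(): size=3
9. enqueue(11): size=4

Answer: 6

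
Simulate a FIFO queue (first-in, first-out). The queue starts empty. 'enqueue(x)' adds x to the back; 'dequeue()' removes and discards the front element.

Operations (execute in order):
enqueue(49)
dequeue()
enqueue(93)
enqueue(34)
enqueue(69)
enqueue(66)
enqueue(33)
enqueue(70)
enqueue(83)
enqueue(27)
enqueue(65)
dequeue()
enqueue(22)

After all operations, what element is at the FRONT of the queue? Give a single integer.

enqueue(49): queue = [49]
dequeue(): queue = []
enqueue(93): queue = [93]
enqueue(34): queue = [93, 34]
enqueue(69): queue = [93, 34, 69]
enqueue(66): queue = [93, 34, 69, 66]
enqueue(33): queue = [93, 34, 69, 66, 33]
enqueue(70): queue = [93, 34, 69, 66, 33, 70]
enqueue(83): queue = [93, 34, 69, 66, 33, 70, 83]
enqueue(27): queue = [93, 34, 69, 66, 33, 70, 83, 27]
enqueue(65): queue = [93, 34, 69, 66, 33, 70, 83, 27, 65]
dequeue(): queue = [34, 69, 66, 33, 70, 83, 27, 65]
enqueue(22): queue = [34, 69, 66, 33, 70, 83, 27, 65, 22]

Answer: 34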